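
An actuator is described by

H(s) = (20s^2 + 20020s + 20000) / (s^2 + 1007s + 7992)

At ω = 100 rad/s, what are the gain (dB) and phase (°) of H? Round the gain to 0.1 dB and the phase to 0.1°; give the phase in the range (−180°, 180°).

26.0 dB, 4.0°

Substitute s = j100:
Numerator: 20(j100)^2 + 20020(j100) + 20000 = -180000 + j2002000
Denominator: (j100)^2 + 1007(j100) + 7992 = -2008 + j100700
|N| = √(180000² + 2002000²) ≈ 2.0101e+06, ∠N ≈ 95.14°
|D| = √(2008² + 100700²) ≈ 1.0072e+05, ∠D ≈ 91.14°
|H| = 2.0101e+06 / 1.0072e+05 ≈ 19.957
Gain = 20 log₁₀(19.957) ≈ 26.00 dB
∠H = 95.14° − 91.14° = 4.00°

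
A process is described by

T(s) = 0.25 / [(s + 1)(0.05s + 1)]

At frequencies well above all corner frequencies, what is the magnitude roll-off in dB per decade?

-40 dB/decade

Each pole contributes −20 dB/decade at high frequency; each zero contributes +20 dB/decade.
Net: 0 zero(s) − 2 pole(s) → -40 dB/decade.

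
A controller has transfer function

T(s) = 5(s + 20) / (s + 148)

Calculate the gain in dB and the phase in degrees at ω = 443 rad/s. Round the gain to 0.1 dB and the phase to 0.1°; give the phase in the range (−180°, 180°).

13.5 dB, 15.9°

At s = jω = j443:
zero (s+20): 20 + j443 → |·| = √(20²+443²) = √196649 ≈ 443.45, ∠ = arctan(443/20) ≈ 87.42°
pole (s+148): 148 + j443 → |·| = √(148²+443²) = √218153 ≈ 467.07, ∠ = arctan(443/148) ≈ 71.53°
|T| = 5 · 443.45 / 467.07 ≈ 4.7471
Gain = 20 log₁₀(4.7471) ≈ 13.53 dB
∠T = 87.42° − 71.53° = 15.89°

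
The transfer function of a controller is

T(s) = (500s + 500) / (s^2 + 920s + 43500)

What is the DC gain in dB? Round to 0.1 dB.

T(0) = 500 / 43500 ≈ 0.011494
20 log₁₀(0.011494) ≈ -38.79 dB

-38.8 dB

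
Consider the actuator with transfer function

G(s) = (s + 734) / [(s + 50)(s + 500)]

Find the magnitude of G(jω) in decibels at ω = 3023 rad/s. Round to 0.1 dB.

-69.5 dB

At s = jω = j3023:
zero (s+734): 734 + j3023 → |·| = √(734²+3023²) = √9677285 ≈ 3110.8, ∠ = arctan(3023/734) ≈ 76.35°
pole (s+50): 50 + j3023 → |·| = √(50²+3023²) = √9141029 ≈ 3023.4, ∠ = arctan(3023/50) ≈ 89.05°
pole (s+500): 500 + j3023 → |·| = √(500²+3023²) = √9388529 ≈ 3064.1, ∠ = arctan(3023/500) ≈ 80.61°
|G| = 1 · 3110.8 / 9.264e+06 ≈ 0.00033579
Gain = 20 log₁₀(0.00033579) ≈ -69.48 dB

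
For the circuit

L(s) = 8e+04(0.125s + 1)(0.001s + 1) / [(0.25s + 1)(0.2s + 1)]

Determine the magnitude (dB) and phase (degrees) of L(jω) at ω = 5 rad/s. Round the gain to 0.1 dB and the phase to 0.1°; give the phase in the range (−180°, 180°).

92.4 dB, -64.0°

At ω = 5 rad/s:
zero (1 + j5·0.125) = 1 + j0.625 → |·| ≈ 1.1792, ∠ ≈ 32.01°
zero (1 + j5·0.001) = 1 + j0.005 → |·| ≈ 1, ∠ ≈ 0.29°
pole (1 + j5·0.25) = 1 + j1.25 → |·| ≈ 1.6008, ∠ ≈ 51.34°
pole (1 + j5·0.2) = 1 + j1 → |·| ≈ 1.4142, ∠ ≈ 45.00°
|L| = 8e+04 · 1.1792 · 1 / (1.6008 · 1.4142) ≈ 41671
Gain = 20 log₁₀(41671) ≈ 92.40 dB
∠L = (32.01° + 0.29°) − (51.34° + 45.00°) = -64.04°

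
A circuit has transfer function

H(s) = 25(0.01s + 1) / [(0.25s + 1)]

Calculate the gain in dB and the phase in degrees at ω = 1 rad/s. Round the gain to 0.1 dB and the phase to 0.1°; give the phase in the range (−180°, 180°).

27.7 dB, -13.5°

At ω = 1 rad/s:
zero (1 + j1·0.01) = 1 + j0.01 → |·| ≈ 1, ∠ ≈ 0.57°
pole (1 + j1·0.25) = 1 + j0.25 → |·| ≈ 1.0308, ∠ ≈ 14.04°
|H| = 25 · 1 / (1.0308) ≈ 24.253
Gain = 20 log₁₀(24.253) ≈ 27.70 dB
∠H = (0.57°) − (14.04°) = -13.47°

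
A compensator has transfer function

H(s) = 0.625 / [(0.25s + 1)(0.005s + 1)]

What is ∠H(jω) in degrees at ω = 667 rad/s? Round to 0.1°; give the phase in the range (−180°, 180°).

At ω = 667 rad/s:
pole (1 + j667·0.25) = 1 + j166.75 → |·| ≈ 166.75, ∠ ≈ 89.66°
pole (1 + j667·0.005) = 1 + j3.335 → |·| ≈ 3.4817, ∠ ≈ 73.31°
∠H = (0°) − (89.66° + 73.31°) = -162.97°

-163.0°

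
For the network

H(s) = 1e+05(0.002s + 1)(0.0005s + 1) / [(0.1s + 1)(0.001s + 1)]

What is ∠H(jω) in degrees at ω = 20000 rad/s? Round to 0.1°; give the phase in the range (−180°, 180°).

At ω = 20000 rad/s:
zero (1 + j20000·0.002) = 1 + j40 → |·| ≈ 40.012, ∠ ≈ 88.57°
zero (1 + j20000·0.0005) = 1 + j10 → |·| ≈ 10.05, ∠ ≈ 84.29°
pole (1 + j20000·0.1) = 1 + j2000 → |·| ≈ 2000, ∠ ≈ 89.97°
pole (1 + j20000·0.001) = 1 + j20 → |·| ≈ 20.025, ∠ ≈ 87.14°
∠H = (88.57° + 84.29°) − (89.97° + 87.14°) = -4.25°

-4.3°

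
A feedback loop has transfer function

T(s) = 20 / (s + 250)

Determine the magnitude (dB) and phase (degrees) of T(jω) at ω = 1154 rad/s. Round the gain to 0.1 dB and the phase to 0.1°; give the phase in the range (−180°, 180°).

-35.4 dB, -77.8°

At s = jω = j1154:
pole (s+250): 250 + j1154 → |·| = √(250²+1154²) = √1394216 ≈ 1180.8, ∠ = arctan(1154/250) ≈ 77.78°
|T| = 20 / 1180.8 ≈ 0.016938
Gain = 20 log₁₀(0.016938) ≈ -35.42 dB
∠T = 0.00° − 77.78° = -77.78°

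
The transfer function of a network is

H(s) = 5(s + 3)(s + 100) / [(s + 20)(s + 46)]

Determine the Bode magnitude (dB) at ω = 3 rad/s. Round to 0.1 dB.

At s = jω = j3:
zero (s+3): 3 + j3 → |·| = √(3²+3²) = √18 ≈ 4.2426, ∠ = arctan(3/3) ≈ 45.00°
zero (s+100): 100 + j3 → |·| = √(100²+3²) = √10009 ≈ 100.04, ∠ = arctan(3/100) ≈ 1.72°
pole (s+20): 20 + j3 → |·| = √(20²+3²) = √409 ≈ 20.224, ∠ = arctan(3/20) ≈ 8.53°
pole (s+46): 46 + j3 → |·| = √(46²+3²) = √2125 ≈ 46.098, ∠ = arctan(3/46) ≈ 3.73°
|H| = 5 · 424.43 / 932.29 ≈ 2.2763
Gain = 20 log₁₀(2.2763) ≈ 7.14 dB

7.1 dB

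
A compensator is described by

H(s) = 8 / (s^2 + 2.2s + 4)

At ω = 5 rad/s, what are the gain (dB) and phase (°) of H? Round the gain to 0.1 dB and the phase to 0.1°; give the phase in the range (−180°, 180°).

At s = jω = j5:
quadratic: (j5)² + 2.2·j5 + 4 = -21 + j11 → |·| ≈ 23.707, ∠ ≈ 152.35°
|H| = 8 / 23.707 ≈ 0.33745
Gain = 20 log₁₀(0.33745) ≈ -9.44 dB
∠H = 0.00° − 152.35° = -152.35°

-9.4 dB, -152.4°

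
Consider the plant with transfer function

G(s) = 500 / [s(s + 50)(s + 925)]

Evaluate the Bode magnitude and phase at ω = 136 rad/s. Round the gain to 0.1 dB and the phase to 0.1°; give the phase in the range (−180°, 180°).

At s = jω = j136:
pole (s+50): 50 + j136 → |·| = √(50²+136²) = √20996 ≈ 144.9, ∠ = arctan(136/50) ≈ 69.81°
pole (s+925): 925 + j136 → |·| = √(925²+136²) = √874121 ≈ 934.94, ∠ = arctan(136/925) ≈ 8.36°
pole at origin: |s| = 136, ∠ = 90.00° (in denominator)
|G| = 500 / 1.8424e+07 ≈ 2.7139e-05
Gain = 20 log₁₀(2.7139e-05) ≈ -91.33 dB
∠G = 0.00° − 168.17° = -168.17°

-91.3 dB, -168.2°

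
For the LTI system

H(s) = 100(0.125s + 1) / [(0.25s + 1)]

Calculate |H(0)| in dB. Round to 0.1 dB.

H(0) = 100 · 1 / 1 = 100
20 log₁₀(100) ≈ 40.00 dB

40.0 dB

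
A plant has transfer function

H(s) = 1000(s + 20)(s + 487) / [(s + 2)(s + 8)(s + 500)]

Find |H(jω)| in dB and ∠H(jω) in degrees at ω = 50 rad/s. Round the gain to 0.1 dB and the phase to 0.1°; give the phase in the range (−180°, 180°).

26.3 dB, -100.3°

At s = jω = j50:
zero (s+20): 20 + j50 → |·| = √(20²+50²) = √2900 ≈ 53.852, ∠ = arctan(50/20) ≈ 68.20°
zero (s+487): 487 + j50 → |·| = √(487²+50²) = √239669 ≈ 489.56, ∠ = arctan(50/487) ≈ 5.86°
pole (s+2): 2 + j50 → |·| = √(2²+50²) = √2504 ≈ 50.04, ∠ = arctan(50/2) ≈ 87.71°
pole (s+8): 8 + j50 → |·| = √(8²+50²) = √2564 ≈ 50.636, ∠ = arctan(50/8) ≈ 80.91°
pole (s+500): 500 + j50 → |·| = √(500²+50²) = √252500 ≈ 502.49, ∠ = arctan(50/500) ≈ 5.71°
|H| = 1000 · 26364 / 1.2732e+06 ≈ 20.707
Gain = 20 log₁₀(20.707) ≈ 26.32 dB
∠H = 74.06° − 174.33° = -100.27°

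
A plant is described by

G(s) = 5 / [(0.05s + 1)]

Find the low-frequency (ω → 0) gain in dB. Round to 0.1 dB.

G(0) = 5 · 1 / 1 = 5
20 log₁₀(5) ≈ 13.98 dB

14.0 dB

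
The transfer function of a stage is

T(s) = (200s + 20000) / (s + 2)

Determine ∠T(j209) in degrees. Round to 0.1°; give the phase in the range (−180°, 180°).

Substitute s = j209:
Numerator: 200(j209) + 20000 = 20000 + j41800
Denominator: (j209) + 2 = 2 + j209
|N| = √(20000² + 41800²) ≈ 46338, ∠N ≈ 64.43°
|D| = √(2² + 209²) ≈ 209.01, ∠D ≈ 89.45°
∠T = 64.43° − 89.45° = -25.02°

-25.0°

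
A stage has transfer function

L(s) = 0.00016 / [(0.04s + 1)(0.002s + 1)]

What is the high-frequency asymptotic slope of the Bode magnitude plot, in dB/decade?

Each pole contributes −20 dB/decade at high frequency; each zero contributes +20 dB/decade.
Net: 0 zero(s) − 2 pole(s) → -40 dB/decade.

-40 dB/decade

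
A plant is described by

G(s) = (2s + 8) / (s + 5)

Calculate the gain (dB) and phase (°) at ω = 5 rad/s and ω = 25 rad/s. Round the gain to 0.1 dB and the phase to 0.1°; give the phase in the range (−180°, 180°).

Substitute s = j5:
Numerator: 2(j5) + 8 = 8 + j10
Denominator: (j5) + 5 = 5 + j5
|N| = √(8² + 10²) ≈ 12.806, ∠N ≈ 51.34°
|D| = √(5² + 5²) ≈ 7.0711, ∠D ≈ 45.00°
|G| = 12.806 / 7.0711 ≈ 1.811
Gain = 20 log₁₀(1.811) ≈ 5.16 dB
∠G = 51.34° − 45.00° = 6.34°

Substitute s = j25:
Numerator: 2(j25) + 8 = 8 + j50
Denominator: (j25) + 5 = 5 + j25
|N| = √(8² + 50²) ≈ 50.636, ∠N ≈ 80.91°
|D| = √(5² + 25²) ≈ 25.495, ∠D ≈ 78.69°
|G| = 50.636 / 25.495 ≈ 1.9861
Gain = 20 log₁₀(1.9861) ≈ 5.96 dB
∠G = 80.91° − 78.69° = 2.22°

ω = 5: 5.2 dB, 6.3°; ω = 25: 6.0 dB, 2.2°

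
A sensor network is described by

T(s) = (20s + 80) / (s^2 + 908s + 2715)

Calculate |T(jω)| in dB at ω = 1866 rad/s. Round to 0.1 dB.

-40.3 dB

Substitute s = j1866:
Numerator: 20(j1866) + 80 = 80 + j37320
Denominator: (j1866)^2 + 908(j1866) + 2715 = -3479241 + j1694328
|N| = √(80² + 37320²) ≈ 37320, ∠N ≈ 89.88°
|D| = √(3479241² + 1694328²) ≈ 3.8699e+06, ∠D ≈ 154.03°
|T| = 37320 / 3.8699e+06 ≈ 0.0096437
Gain = 20 log₁₀(0.0096437) ≈ -40.32 dB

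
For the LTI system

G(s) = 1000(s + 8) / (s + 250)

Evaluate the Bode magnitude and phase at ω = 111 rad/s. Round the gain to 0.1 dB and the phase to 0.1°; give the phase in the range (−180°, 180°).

At s = jω = j111:
zero (s+8): 8 + j111 → |·| = √(8²+111²) = √12385 ≈ 111.29, ∠ = arctan(111/8) ≈ 85.88°
pole (s+250): 250 + j111 → |·| = √(250²+111²) = √74821 ≈ 273.53, ∠ = arctan(111/250) ≈ 23.94°
|G| = 1000 · 111.29 / 273.53 ≈ 406.87
Gain = 20 log₁₀(406.87) ≈ 52.19 dB
∠G = 85.88° − 23.94° = 61.94°

52.2 dB, 61.9°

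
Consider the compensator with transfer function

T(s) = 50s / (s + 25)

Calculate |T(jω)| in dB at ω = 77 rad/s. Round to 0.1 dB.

At s = jω = j77:
zero at origin: s = j77 → |·| = 77, ∠ = 90.00°
pole (s+25): 25 + j77 → |·| = √(25²+77²) = √6554 ≈ 80.957, ∠ = arctan(77/25) ≈ 72.01°
|T| = 50 · 77 / 80.957 ≈ 47.556
Gain = 20 log₁₀(47.556) ≈ 33.54 dB

33.5 dB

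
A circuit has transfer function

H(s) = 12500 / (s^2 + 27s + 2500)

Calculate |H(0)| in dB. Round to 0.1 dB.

14.0 dB

H(0) = 12500 / 2500 = 5
20 log₁₀(5) ≈ 13.98 dB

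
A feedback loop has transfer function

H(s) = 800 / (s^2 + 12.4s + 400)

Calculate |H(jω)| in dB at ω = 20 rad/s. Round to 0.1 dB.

At s = jω = j20:
quadratic: (j20)² + 12.4·j20 + 400 = 0 + j248 → |·| ≈ 248, ∠ ≈ 90.00°
|H| = 800 / 248 ≈ 3.2258
Gain = 20 log₁₀(3.2258) ≈ 10.17 dB

10.2 dB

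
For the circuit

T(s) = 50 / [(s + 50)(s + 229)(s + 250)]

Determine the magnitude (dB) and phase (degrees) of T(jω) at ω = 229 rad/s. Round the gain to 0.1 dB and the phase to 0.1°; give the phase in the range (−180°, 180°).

At s = jω = j229:
pole (s+50): 50 + j229 → |·| = √(50²+229²) = √54941 ≈ 234.39, ∠ = arctan(229/50) ≈ 77.68°
pole (s+229): 229 + j229 → |·| = √(229²+229²) = √104882 ≈ 323.85, ∠ = arctan(229/229) ≈ 45.00°
pole (s+250): 250 + j229 → |·| = √(250²+229²) = √114941 ≈ 339.03, ∠ = arctan(229/250) ≈ 42.49°
|T| = 50 / 2.5735e+07 ≈ 1.9429e-06
Gain = 20 log₁₀(1.9429e-06) ≈ -114.23 dB
∠T = 0.00° − 165.17° = -165.17°

-114.2 dB, -165.2°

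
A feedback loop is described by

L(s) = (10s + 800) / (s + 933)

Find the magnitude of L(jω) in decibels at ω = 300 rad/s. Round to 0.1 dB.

Substitute s = j300:
Numerator: 10(j300) + 800 = 800 + j3000
Denominator: (j300) + 933 = 933 + j300
|N| = √(800² + 3000²) ≈ 3104.8, ∠N ≈ 75.07°
|D| = √(933² + 300²) ≈ 980.05, ∠D ≈ 17.82°
|L| = 3104.8 / 980.05 ≈ 3.168
Gain = 20 log₁₀(3.168) ≈ 10.02 dB

10.0 dB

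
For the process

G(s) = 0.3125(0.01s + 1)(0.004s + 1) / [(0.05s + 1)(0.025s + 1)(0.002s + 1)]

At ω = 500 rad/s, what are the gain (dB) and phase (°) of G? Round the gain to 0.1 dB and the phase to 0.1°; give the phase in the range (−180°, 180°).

At ω = 500 rad/s:
zero (1 + j500·0.01) = 1 + j5 → |·| ≈ 5.099, ∠ ≈ 78.69°
zero (1 + j500·0.004) = 1 + j2 → |·| ≈ 2.2361, ∠ ≈ 63.43°
pole (1 + j500·0.05) = 1 + j25 → |·| ≈ 25.02, ∠ ≈ 87.71°
pole (1 + j500·0.025) = 1 + j12.5 → |·| ≈ 12.54, ∠ ≈ 85.43°
pole (1 + j500·0.002) = 1 + j1 → |·| ≈ 1.4142, ∠ ≈ 45.00°
|G| = 0.3125 · 5.099 · 2.2361 / (25.02 · 12.54 · 1.4142) ≈ 0.0080303
Gain = 20 log₁₀(0.0080303) ≈ -41.91 dB
∠G = (78.69° + 63.43°) − (87.71° + 85.43° + 45.00°) = -76.02°

-41.9 dB, -76.0°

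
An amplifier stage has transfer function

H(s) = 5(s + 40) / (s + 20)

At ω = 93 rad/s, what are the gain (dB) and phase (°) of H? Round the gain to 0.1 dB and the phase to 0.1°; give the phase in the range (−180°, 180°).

At s = jω = j93:
zero (s+40): 40 + j93 → |·| = √(40²+93²) = √10249 ≈ 101.24, ∠ = arctan(93/40) ≈ 66.73°
pole (s+20): 20 + j93 → |·| = √(20²+93²) = √9049 ≈ 95.126, ∠ = arctan(93/20) ≈ 77.86°
|H| = 5 · 101.24 / 95.126 ≈ 5.3214
Gain = 20 log₁₀(5.3214) ≈ 14.52 dB
∠H = 66.73° − 77.86° = -11.13°

14.5 dB, -11.1°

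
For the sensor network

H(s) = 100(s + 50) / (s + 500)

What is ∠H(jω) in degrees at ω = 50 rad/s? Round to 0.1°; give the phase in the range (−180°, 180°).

At s = jω = j50:
zero (s+50): 50 + j50 → |·| = √(50²+50²) = √5000 ≈ 70.711, ∠ = arctan(50/50) ≈ 45.00°
pole (s+500): 500 + j50 → |·| = √(500²+50²) = √252500 ≈ 502.49, ∠ = arctan(50/500) ≈ 5.71°
∠H = 45.00° − 5.71° = 39.29°

39.3°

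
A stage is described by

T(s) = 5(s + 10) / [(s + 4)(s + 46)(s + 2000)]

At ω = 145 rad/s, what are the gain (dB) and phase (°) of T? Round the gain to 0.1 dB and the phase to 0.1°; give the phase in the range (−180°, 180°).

-95.7 dB, -78.9°

At s = jω = j145:
zero (s+10): 10 + j145 → |·| = √(10²+145²) = √21125 ≈ 145.34, ∠ = arctan(145/10) ≈ 86.05°
pole (s+4): 4 + j145 → |·| = √(4²+145²) = √21041 ≈ 145.06, ∠ = arctan(145/4) ≈ 88.42°
pole (s+46): 46 + j145 → |·| = √(46²+145²) = √23141 ≈ 152.12, ∠ = arctan(145/46) ≈ 72.40°
pole (s+2000): 2000 + j145 → |·| = √(2000²+145²) = √4021025 ≈ 2005.2, ∠ = arctan(145/2000) ≈ 4.15°
|T| = 5 · 145.34 / 4.4248e+07 ≈ 1.6423e-05
Gain = 20 log₁₀(1.6423e-05) ≈ -95.69 dB
∠T = 86.05° − 164.97° = -78.92°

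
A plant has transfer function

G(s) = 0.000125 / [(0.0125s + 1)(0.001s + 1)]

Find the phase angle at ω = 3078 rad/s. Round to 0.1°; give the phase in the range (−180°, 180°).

-160.5°

At ω = 3078 rad/s:
pole (1 + j3078·0.0125) = 1 + j38.475 → |·| ≈ 38.488, ∠ ≈ 88.51°
pole (1 + j3078·0.001) = 1 + j3.078 → |·| ≈ 3.2364, ∠ ≈ 72.00°
∠G = (0°) − (88.51° + 72.00°) = -160.51°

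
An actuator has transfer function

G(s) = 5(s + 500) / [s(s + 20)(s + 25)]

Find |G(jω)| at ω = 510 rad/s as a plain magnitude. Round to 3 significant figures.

At s = jω = j510:
zero (s+500): 500 + j510 → |·| = √(500²+510²) = √510100 ≈ 714.21, ∠ = arctan(510/500) ≈ 45.57°
pole (s+20): 20 + j510 → |·| = √(20²+510²) = √260500 ≈ 510.39, ∠ = arctan(510/20) ≈ 87.75°
pole (s+25): 25 + j510 → |·| = √(25²+510²) = √260725 ≈ 510.61, ∠ = arctan(510/25) ≈ 87.19°
pole at origin: |s| = 510, ∠ = 90.00° (in denominator)
|G| = 5 · 714.21 / 1.3291e+08 ≈ 2.6868e-05

2.69e-05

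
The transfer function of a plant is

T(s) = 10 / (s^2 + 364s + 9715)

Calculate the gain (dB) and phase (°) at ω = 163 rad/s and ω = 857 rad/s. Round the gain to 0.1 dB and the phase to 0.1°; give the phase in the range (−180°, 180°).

Substitute s = j163:
Numerator: 10 = 10 + j0
Denominator: (j163)^2 + 364(j163) + 9715 = -16854 + j59332
|N| = √(10² + 0²) ≈ 10, ∠N ≈ 0.00°
|D| = √(16854² + 59332²) ≈ 61679, ∠D ≈ 105.86°
|T| = 10 / 61679 ≈ 0.00016213
Gain = 20 log₁₀(0.00016213) ≈ -75.80 dB
∠T = 0.00° − 105.86° = -105.86°

Substitute s = j857:
Numerator: 10 = 10 + j0
Denominator: (j857)^2 + 364(j857) + 9715 = -724734 + j311948
|N| = √(10² + 0²) ≈ 10, ∠N ≈ 0.00°
|D| = √(724734² + 311948²) ≈ 7.8902e+05, ∠D ≈ 156.71°
|T| = 10 / 7.8902e+05 ≈ 1.2674e-05
Gain = 20 log₁₀(1.2674e-05) ≈ -97.94 dB
∠T = 0.00° − 156.71° = -156.71°

ω = 163: -75.8 dB, -105.9°; ω = 857: -97.9 dB, -156.7°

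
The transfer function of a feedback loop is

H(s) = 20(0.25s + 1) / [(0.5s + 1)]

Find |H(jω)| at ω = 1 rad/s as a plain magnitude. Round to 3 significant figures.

At ω = 1 rad/s:
zero (1 + j1·0.25) = 1 + j0.25 → |·| ≈ 1.0308, ∠ ≈ 14.04°
pole (1 + j1·0.5) = 1 + j0.5 → |·| ≈ 1.118, ∠ ≈ 26.57°
|H| = 20 · 1.0308 / (1.118) ≈ 18.44

18.4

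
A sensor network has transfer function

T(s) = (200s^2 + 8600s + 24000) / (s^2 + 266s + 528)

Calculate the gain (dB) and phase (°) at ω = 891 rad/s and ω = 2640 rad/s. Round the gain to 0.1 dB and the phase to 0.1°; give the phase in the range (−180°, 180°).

ω = 891: 45.7 dB, 13.9°; ω = 2640: 46.0 dB, 4.8°

Substitute s = j891:
Numerator: 200(j891)^2 + 8600(j891) + 24000 = -158752200 + j7662600
Denominator: (j891)^2 + 266(j891) + 528 = -793353 + j237006
|N| = √(158752200² + 7662600²) ≈ 1.5894e+08, ∠N ≈ 177.24°
|D| = √(793353² + 237006²) ≈ 8.28e+05, ∠D ≈ 163.37°
|T| = 1.5894e+08 / 8.28e+05 ≈ 191.96
Gain = 20 log₁₀(191.96) ≈ 45.66 dB
∠T = 177.24° − 163.37° = 13.87°

Substitute s = j2640:
Numerator: 200(j2640)^2 + 8600(j2640) + 24000 = -1393896000 + j22704000
Denominator: (j2640)^2 + 266(j2640) + 528 = -6969072 + j702240
|N| = √(1393896000² + 22704000²) ≈ 1.3941e+09, ∠N ≈ 179.07°
|D| = √(6969072² + 702240²) ≈ 7.0044e+06, ∠D ≈ 174.25°
|T| = 1.3941e+09 / 7.0044e+06 ≈ 199.03
Gain = 20 log₁₀(199.03) ≈ 45.98 dB
∠T = 179.07° − 174.25° = 4.82°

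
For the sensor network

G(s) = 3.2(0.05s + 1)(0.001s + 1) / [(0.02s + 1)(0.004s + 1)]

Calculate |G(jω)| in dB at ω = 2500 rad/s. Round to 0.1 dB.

6.6 dB

At ω = 2500 rad/s:
zero (1 + j2500·0.05) = 1 + j125 → |·| ≈ 125, ∠ ≈ 89.54°
zero (1 + j2500·0.001) = 1 + j2.5 → |·| ≈ 2.6926, ∠ ≈ 68.20°
pole (1 + j2500·0.02) = 1 + j50 → |·| ≈ 50.01, ∠ ≈ 88.85°
pole (1 + j2500·0.004) = 1 + j10 → |·| ≈ 10.05, ∠ ≈ 84.29°
|G| = 3.2 · 125 · 2.6926 / (50.01 · 10.05) ≈ 2.1429
Gain = 20 log₁₀(2.1429) ≈ 6.62 dB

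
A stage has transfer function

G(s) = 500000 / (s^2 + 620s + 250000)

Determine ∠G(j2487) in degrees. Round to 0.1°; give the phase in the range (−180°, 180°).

-165.4°

At s = jω = j2487:
quadratic: (j2487)² + 620·j2487 + 250000 = -5935169 + j1541940 → |·| ≈ 6.1322e+06, ∠ ≈ 165.44°
∠G = 0.00° − 165.44° = -165.44°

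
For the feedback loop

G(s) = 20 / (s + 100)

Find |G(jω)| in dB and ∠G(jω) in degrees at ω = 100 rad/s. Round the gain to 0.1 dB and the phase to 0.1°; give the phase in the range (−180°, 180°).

At s = jω = j100:
pole (s+100): 100 + j100 → |·| = √(100²+100²) = √20000 ≈ 141.42, ∠ = arctan(100/100) ≈ 45.00°
|G| = 20 / 141.42 ≈ 0.14142
Gain = 20 log₁₀(0.14142) ≈ -16.99 dB
∠G = 0.00° − 45.00° = -45.00°

-17.0 dB, -45.0°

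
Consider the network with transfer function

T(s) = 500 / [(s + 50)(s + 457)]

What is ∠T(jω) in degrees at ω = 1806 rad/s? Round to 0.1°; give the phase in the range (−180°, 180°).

At s = jω = j1806:
pole (s+50): 50 + j1806 → |·| = √(50²+1806²) = √3264136 ≈ 1806.7, ∠ = arctan(1806/50) ≈ 88.41°
pole (s+457): 457 + j1806 → |·| = √(457²+1806²) = √3470485 ≈ 1862.9, ∠ = arctan(1806/457) ≈ 75.80°
∠T = 0.00° − 164.21° = -164.21°

-164.2°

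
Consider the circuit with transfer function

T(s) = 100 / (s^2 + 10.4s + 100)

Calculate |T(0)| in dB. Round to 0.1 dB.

0.0 dB

T(0) = 100 / 100 = 1
20 log₁₀(1) ≈ 0.00 dB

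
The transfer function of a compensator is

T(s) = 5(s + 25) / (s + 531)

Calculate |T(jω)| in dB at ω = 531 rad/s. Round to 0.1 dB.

At s = jω = j531:
zero (s+25): 25 + j531 → |·| = √(25²+531²) = √282586 ≈ 531.59, ∠ = arctan(531/25) ≈ 87.30°
pole (s+531): 531 + j531 → |·| = √(531²+531²) = √563922 ≈ 750.95, ∠ = arctan(531/531) ≈ 45.00°
|T| = 5 · 531.59 / 750.95 ≈ 3.5395
Gain = 20 log₁₀(3.5395) ≈ 10.98 dB

11.0 dB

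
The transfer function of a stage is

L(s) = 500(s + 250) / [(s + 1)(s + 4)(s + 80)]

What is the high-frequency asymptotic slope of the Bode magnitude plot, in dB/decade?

-40 dB/decade

Each pole contributes −20 dB/decade at high frequency; each zero contributes +20 dB/decade.
Net: 1 zero(s) − 3 pole(s) → -40 dB/decade.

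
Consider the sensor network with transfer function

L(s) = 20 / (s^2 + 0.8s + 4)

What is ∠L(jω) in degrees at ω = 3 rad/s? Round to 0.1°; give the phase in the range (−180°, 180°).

-154.4°

At s = jω = j3:
quadratic: (j3)² + 0.8·j3 + 4 = -5 + j2.4 → |·| ≈ 5.5462, ∠ ≈ 154.36°
∠L = 0.00° − 154.36° = -154.36°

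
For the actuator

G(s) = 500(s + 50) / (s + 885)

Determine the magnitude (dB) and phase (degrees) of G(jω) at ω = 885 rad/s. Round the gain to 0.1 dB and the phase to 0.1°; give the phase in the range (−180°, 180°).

51.0 dB, 41.8°

At s = jω = j885:
zero (s+50): 50 + j885 → |·| = √(50²+885²) = √785725 ≈ 886.41, ∠ = arctan(885/50) ≈ 86.77°
pole (s+885): 885 + j885 → |·| = √(885²+885²) = √1566450 ≈ 1251.6, ∠ = arctan(885/885) ≈ 45.00°
|G| = 500 · 886.41 / 1251.6 ≈ 354.11
Gain = 20 log₁₀(354.11) ≈ 50.98 dB
∠G = 86.77° − 45.00° = 41.77°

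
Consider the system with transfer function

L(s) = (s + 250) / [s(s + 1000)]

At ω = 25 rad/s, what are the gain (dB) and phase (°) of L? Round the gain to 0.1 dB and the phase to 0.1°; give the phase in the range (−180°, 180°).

-40.0 dB, -85.7°

At s = jω = j25:
zero (s+250): 250 + j25 → |·| = √(250²+25²) = √63125 ≈ 251.25, ∠ = arctan(25/250) ≈ 5.71°
pole (s+1000): 1000 + j25 → |·| = √(1000²+25²) = √1000625 ≈ 1000.3, ∠ = arctan(25/1000) ≈ 1.43°
pole at origin: |s| = 25, ∠ = 90.00° (in denominator)
|L| = 1 · 251.25 / 25008 ≈ 0.010047
Gain = 20 log₁₀(0.010047) ≈ -39.96 dB
∠L = 5.71° − 91.43° = -85.72°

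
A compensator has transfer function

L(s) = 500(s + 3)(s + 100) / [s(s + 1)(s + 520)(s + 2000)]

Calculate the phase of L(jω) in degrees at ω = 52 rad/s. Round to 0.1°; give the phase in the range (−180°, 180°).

-71.9°

At s = jω = j52:
zero (s+3): 3 + j52 → |·| = √(3²+52²) = √2713 ≈ 52.086, ∠ = arctan(52/3) ≈ 86.70°
zero (s+100): 100 + j52 → |·| = √(100²+52²) = √12704 ≈ 112.71, ∠ = arctan(52/100) ≈ 27.47°
pole (s+1): 1 + j52 → |·| = √(1²+52²) = √2705 ≈ 52.01, ∠ = arctan(52/1) ≈ 88.90°
pole (s+520): 520 + j52 → |·| = √(520²+52²) = √273104 ≈ 522.59, ∠ = arctan(52/520) ≈ 5.71°
pole (s+2000): 2000 + j52 → |·| = √(2000²+52²) = √4002704 ≈ 2000.7, ∠ = arctan(52/2000) ≈ 1.49°
pole at origin: |s| = 52, ∠ = 90.00° (in denominator)
∠L = 114.17° − 186.10° = -71.93°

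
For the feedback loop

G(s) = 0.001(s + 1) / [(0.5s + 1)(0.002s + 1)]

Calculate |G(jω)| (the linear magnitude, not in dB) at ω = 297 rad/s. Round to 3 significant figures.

At ω = 297 rad/s:
zero (1 + j297·1) = 1 + j297 → |·| ≈ 297, ∠ ≈ 89.81°
pole (1 + j297·0.5) = 1 + j148.5 → |·| ≈ 148.5, ∠ ≈ 89.61°
pole (1 + j297·0.002) = 1 + j0.594 → |·| ≈ 1.1631, ∠ ≈ 30.71°
|G| = 0.001 · 297 / (148.5 · 1.1631) ≈ 0.0017195

0.00172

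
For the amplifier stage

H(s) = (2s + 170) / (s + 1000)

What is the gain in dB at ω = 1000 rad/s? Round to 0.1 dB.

3.0 dB

Substitute s = j1000:
Numerator: 2(j1000) + 170 = 170 + j2000
Denominator: (j1000) + 1000 = 1000 + j1000
|N| = √(170² + 2000²) ≈ 2007.2, ∠N ≈ 85.14°
|D| = √(1000² + 1000²) ≈ 1414.2, ∠D ≈ 45.00°
|H| = 2007.2 / 1414.2 ≈ 1.4193
Gain = 20 log₁₀(1.4193) ≈ 3.04 dB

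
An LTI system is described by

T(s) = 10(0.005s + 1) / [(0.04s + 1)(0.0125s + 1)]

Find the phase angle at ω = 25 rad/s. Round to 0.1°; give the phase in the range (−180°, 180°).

-55.2°

At ω = 25 rad/s:
zero (1 + j25·0.005) = 1 + j0.125 → |·| ≈ 1.0078, ∠ ≈ 7.13°
pole (1 + j25·0.04) = 1 + j1 → |·| ≈ 1.4142, ∠ ≈ 45.00°
pole (1 + j25·0.0125) = 1 + j0.3125 → |·| ≈ 1.0477, ∠ ≈ 17.35°
∠T = (7.13°) − (45.00° + 17.35°) = -55.22°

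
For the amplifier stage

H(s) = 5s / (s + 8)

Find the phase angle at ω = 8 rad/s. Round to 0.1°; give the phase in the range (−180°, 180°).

At s = jω = j8:
zero at origin: s = j8 → |·| = 8, ∠ = 90.00°
pole (s+8): 8 + j8 → |·| = √(8²+8²) = √128 ≈ 11.314, ∠ = arctan(8/8) ≈ 45.00°
∠H = 90.00° − 45.00° = 45.00°

45.0°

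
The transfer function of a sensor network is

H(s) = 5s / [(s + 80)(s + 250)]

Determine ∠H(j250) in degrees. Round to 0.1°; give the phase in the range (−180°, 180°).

At s = jω = j250:
zero at origin: s = j250 → |·| = 250, ∠ = 90.00°
pole (s+80): 80 + j250 → |·| = √(80²+250²) = √68900 ≈ 262.49, ∠ = arctan(250/80) ≈ 72.26°
pole (s+250): 250 + j250 → |·| = √(250²+250²) = √125000 ≈ 353.55, ∠ = arctan(250/250) ≈ 45.00°
∠H = 90.00° − 117.26° = -27.26°

-27.3°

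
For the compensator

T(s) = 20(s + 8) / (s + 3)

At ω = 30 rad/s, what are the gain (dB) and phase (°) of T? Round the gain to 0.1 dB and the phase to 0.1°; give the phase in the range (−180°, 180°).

At s = jω = j30:
zero (s+8): 8 + j30 → |·| = √(8²+30²) = √964 ≈ 31.048, ∠ = arctan(30/8) ≈ 75.07°
pole (s+3): 3 + j30 → |·| = √(3²+30²) = √909 ≈ 30.15, ∠ = arctan(30/3) ≈ 84.29°
|T| = 20 · 31.048 / 30.15 ≈ 20.596
Gain = 20 log₁₀(20.596) ≈ 26.28 dB
∠T = 75.07° − 84.29° = -9.22°

26.3 dB, -9.2°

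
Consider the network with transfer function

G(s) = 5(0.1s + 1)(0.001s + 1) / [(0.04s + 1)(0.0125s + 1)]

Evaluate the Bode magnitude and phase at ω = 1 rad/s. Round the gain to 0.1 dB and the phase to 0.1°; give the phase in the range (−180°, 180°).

At ω = 1 rad/s:
zero (1 + j1·0.1) = 1 + j0.1 → |·| ≈ 1.005, ∠ ≈ 5.71°
zero (1 + j1·0.001) = 1 + j0.001 → |·| ≈ 1, ∠ ≈ 0.06°
pole (1 + j1·0.04) = 1 + j0.04 → |·| ≈ 1.0008, ∠ ≈ 2.29°
pole (1 + j1·0.0125) = 1 + j0.0125 → |·| ≈ 1.0001, ∠ ≈ 0.72°
|G| = 5 · 1.005 · 1 / (1.0008 · 1.0001) ≈ 5.0205
Gain = 20 log₁₀(5.0205) ≈ 14.01 dB
∠G = (5.71° + 0.06°) − (2.29° + 0.72°) = 2.76°

14.0 dB, 2.8°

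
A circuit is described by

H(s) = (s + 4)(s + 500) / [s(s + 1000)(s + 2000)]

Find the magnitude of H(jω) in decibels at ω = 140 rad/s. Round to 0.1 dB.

-71.8 dB

At s = jω = j140:
zero (s+4): 4 + j140 → |·| = √(4²+140²) = √19616 ≈ 140.06, ∠ = arctan(140/4) ≈ 88.36°
zero (s+500): 500 + j140 → |·| = √(500²+140²) = √269600 ≈ 519.23, ∠ = arctan(140/500) ≈ 15.64°
pole (s+1000): 1000 + j140 → |·| = √(1000²+140²) = √1019600 ≈ 1009.8, ∠ = arctan(140/1000) ≈ 7.97°
pole (s+2000): 2000 + j140 → |·| = √(2000²+140²) = √4019600 ≈ 2004.9, ∠ = arctan(140/2000) ≈ 4.00°
pole at origin: |s| = 140, ∠ = 90.00° (in denominator)
|H| = 1 · 72723 / 2.8344e+08 ≈ 0.00025657
Gain = 20 log₁₀(0.00025657) ≈ -71.82 dB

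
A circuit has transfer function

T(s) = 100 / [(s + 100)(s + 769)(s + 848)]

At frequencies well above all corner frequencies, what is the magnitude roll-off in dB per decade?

Each pole contributes −20 dB/decade at high frequency; each zero contributes +20 dB/decade.
Net: 0 zero(s) − 3 pole(s) → -60 dB/decade.

-60 dB/decade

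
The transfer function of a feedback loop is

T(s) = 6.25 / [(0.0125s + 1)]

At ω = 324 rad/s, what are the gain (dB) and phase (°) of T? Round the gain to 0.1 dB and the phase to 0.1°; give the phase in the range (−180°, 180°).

At ω = 324 rad/s:
pole (1 + j324·0.0125) = 1 + j4.05 → |·| ≈ 4.1716, ∠ ≈ 76.13°
|T| = 6.25 · 1 / (4.1716) ≈ 1.4982
Gain = 20 log₁₀(1.4982) ≈ 3.51 dB
∠T = (0°) − (76.13°) = -76.13°

3.5 dB, -76.1°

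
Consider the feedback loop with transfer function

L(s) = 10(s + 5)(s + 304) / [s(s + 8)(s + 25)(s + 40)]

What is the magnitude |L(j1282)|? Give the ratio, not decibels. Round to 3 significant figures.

At s = jω = j1282:
zero (s+5): 5 + j1282 → |·| = √(5²+1282²) = √1643549 ≈ 1282, ∠ = arctan(1282/5) ≈ 89.78°
zero (s+304): 304 + j1282 → |·| = √(304²+1282²) = √1735940 ≈ 1317.6, ∠ = arctan(1282/304) ≈ 76.66°
pole (s+8): 8 + j1282 → |·| = √(8²+1282²) = √1643588 ≈ 1282, ∠ = arctan(1282/8) ≈ 89.64°
pole (s+25): 25 + j1282 → |·| = √(25²+1282²) = √1644149 ≈ 1282.2, ∠ = arctan(1282/25) ≈ 88.88°
pole (s+40): 40 + j1282 → |·| = √(40²+1282²) = √1645124 ≈ 1282.6, ∠ = arctan(1282/40) ≈ 88.21°
pole at origin: |s| = 1282, ∠ = 90.00° (in denominator)
|L| = 10 · 1.6892e+06 / 2.7029e+12 ≈ 6.2496e-06

6.25e-06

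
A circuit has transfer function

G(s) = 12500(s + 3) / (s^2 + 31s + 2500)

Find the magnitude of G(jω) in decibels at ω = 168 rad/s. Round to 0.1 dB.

At s = jω = j168:
zero (s+3): 3 + j168 → |·| = √(3²+168²) = √28233 ≈ 168.03, ∠ = arctan(168/3) ≈ 88.98°
quadratic: (j168)² + 31·j168 + 2500 = -25724 + j5208 → |·| ≈ 26246, ∠ ≈ 168.55°
|G| = 12500 · 168.03 / 26246 ≈ 80.026
Gain = 20 log₁₀(80.026) ≈ 38.06 dB

38.1 dB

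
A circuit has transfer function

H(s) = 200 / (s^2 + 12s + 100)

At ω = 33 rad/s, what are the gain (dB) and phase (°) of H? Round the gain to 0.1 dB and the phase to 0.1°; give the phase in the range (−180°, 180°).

At s = jω = j33:
quadratic: (j33)² + 12·j33 + 100 = -989 + j396 → |·| ≈ 1065.3, ∠ ≈ 158.18°
|H| = 200 / 1065.3 ≈ 0.18774
Gain = 20 log₁₀(0.18774) ≈ -14.53 dB
∠H = 0.00° − 158.18° = -158.18°

-14.5 dB, -158.2°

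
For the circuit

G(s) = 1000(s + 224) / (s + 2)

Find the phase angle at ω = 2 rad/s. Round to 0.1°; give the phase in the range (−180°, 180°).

At s = jω = j2:
zero (s+224): 224 + j2 → |·| = √(224²+2²) = √50180 ≈ 224.01, ∠ = arctan(2/224) ≈ 0.51°
pole (s+2): 2 + j2 → |·| = √(2²+2²) = √8 ≈ 2.8284, ∠ = arctan(2/2) ≈ 45.00°
∠G = 0.51° − 45.00° = -44.49°

-44.5°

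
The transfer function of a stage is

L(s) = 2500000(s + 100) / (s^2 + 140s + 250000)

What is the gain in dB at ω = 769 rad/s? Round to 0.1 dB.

At s = jω = j769:
zero (s+100): 100 + j769 → |·| = √(100²+769²) = √601361 ≈ 775.47, ∠ = arctan(769/100) ≈ 82.59°
quadratic: (j769)² + 140·j769 + 250000 = -341361 + j107660 → |·| ≈ 3.5794e+05, ∠ ≈ 162.50°
|L| = 2500000 · 775.47 / 3.5794e+05 ≈ 5416.2
Gain = 20 log₁₀(5416.2) ≈ 74.67 dB

74.7 dB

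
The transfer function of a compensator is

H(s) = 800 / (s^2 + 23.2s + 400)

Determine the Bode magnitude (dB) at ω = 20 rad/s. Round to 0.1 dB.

At s = jω = j20:
quadratic: (j20)² + 23.2·j20 + 400 = 0 + j464 → |·| ≈ 464, ∠ ≈ 90.00°
|H| = 800 / 464 ≈ 1.7241
Gain = 20 log₁₀(1.7241) ≈ 4.73 dB

4.7 dB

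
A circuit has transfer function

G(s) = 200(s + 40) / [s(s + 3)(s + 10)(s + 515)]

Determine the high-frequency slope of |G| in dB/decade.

Each pole contributes −20 dB/decade at high frequency; each zero contributes +20 dB/decade.
Net: 1 zero(s) − 4 pole(s) → -60 dB/decade.

-60 dB/decade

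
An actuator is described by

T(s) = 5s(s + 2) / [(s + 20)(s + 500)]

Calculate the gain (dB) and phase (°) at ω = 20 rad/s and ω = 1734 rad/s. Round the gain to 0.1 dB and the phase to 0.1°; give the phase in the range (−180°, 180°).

ω = 20: -17.0 dB, 127.0°; ω = 1734: 13.6 dB, 16.7°

At s = jω = j20:
zero (s+2): 2 + j20 → |·| = √(2²+20²) = √404 ≈ 20.1, ∠ = arctan(20/2) ≈ 84.29°
zero at origin: s = j20 → |·| = 20, ∠ = 90.00°
pole (s+20): 20 + j20 → |·| = √(20²+20²) = √800 ≈ 28.284, ∠ = arctan(20/20) ≈ 45.00°
pole (s+500): 500 + j20 → |·| = √(500²+20²) = √250400 ≈ 500.4, ∠ = arctan(20/500) ≈ 2.29°
|T| = 5 · 402 / 14153 ≈ 0.14202
Gain = 20 log₁₀(0.14202) ≈ -16.95 dB
∠T = 174.29° − 47.29° = 127.00°

At s = jω = j1734:
zero (s+2): 2 + j1734 → |·| = √(2²+1734²) = √3006760 ≈ 1734, ∠ = arctan(1734/2) ≈ 89.93°
zero at origin: s = j1734 → |·| = 1734, ∠ = 90.00°
pole (s+20): 20 + j1734 → |·| = √(20²+1734²) = √3007156 ≈ 1734.1, ∠ = arctan(1734/20) ≈ 89.34°
pole (s+500): 500 + j1734 → |·| = √(500²+1734²) = √3256756 ≈ 1804.6, ∠ = arctan(1734/500) ≈ 73.92°
|T| = 5 · 3.0068e+06 / 3.1294e+06 ≈ 4.8041
Gain = 20 log₁₀(4.8041) ≈ 13.63 dB
∠T = 179.93° − 163.26° = 16.67°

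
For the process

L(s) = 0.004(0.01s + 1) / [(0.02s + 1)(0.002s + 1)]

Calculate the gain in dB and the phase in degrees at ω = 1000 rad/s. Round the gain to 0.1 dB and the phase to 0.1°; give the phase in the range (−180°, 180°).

-60.9 dB, -66.3°

At ω = 1000 rad/s:
zero (1 + j1000·0.01) = 1 + j10 → |·| ≈ 10.05, ∠ ≈ 84.29°
pole (1 + j1000·0.02) = 1 + j20 → |·| ≈ 20.025, ∠ ≈ 87.14°
pole (1 + j1000·0.002) = 1 + j2 → |·| ≈ 2.2361, ∠ ≈ 63.43°
|L| = 0.004 · 10.05 / (20.025 · 2.2361) ≈ 0.00089776
Gain = 20 log₁₀(0.00089776) ≈ -60.94 dB
∠L = (84.29°) − (87.14° + 63.43°) = -66.28°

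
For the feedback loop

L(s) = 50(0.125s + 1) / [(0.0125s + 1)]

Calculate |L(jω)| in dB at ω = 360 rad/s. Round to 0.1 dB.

At ω = 360 rad/s:
zero (1 + j360·0.125) = 1 + j45 → |·| ≈ 45.011, ∠ ≈ 88.73°
pole (1 + j360·0.0125) = 1 + j4.5 → |·| ≈ 4.6098, ∠ ≈ 77.47°
|L| = 50 · 45.011 / (4.6098) ≈ 488.21
Gain = 20 log₁₀(488.21) ≈ 53.77 dB

53.8 dB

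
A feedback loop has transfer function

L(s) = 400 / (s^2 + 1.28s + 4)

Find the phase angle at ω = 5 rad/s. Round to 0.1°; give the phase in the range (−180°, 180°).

At s = jω = j5:
quadratic: (j5)² + 1.28·j5 + 4 = -21 + j6.4 → |·| ≈ 21.954, ∠ ≈ 163.05°
∠L = 0.00° − 163.05° = -163.05°

-163.1°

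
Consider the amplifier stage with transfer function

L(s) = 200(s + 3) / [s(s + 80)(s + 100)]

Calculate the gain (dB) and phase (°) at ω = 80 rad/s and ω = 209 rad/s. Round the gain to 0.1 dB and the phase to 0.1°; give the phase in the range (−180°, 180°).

ω = 80: -37.2 dB, -85.8°; ω = 209: -48.3 dB, -134.3°

At s = jω = j80:
zero (s+3): 3 + j80 → |·| = √(3²+80²) = √6409 ≈ 80.056, ∠ = arctan(80/3) ≈ 87.85°
pole (s+80): 80 + j80 → |·| = √(80²+80²) = √12800 ≈ 113.14, ∠ = arctan(80/80) ≈ 45.00°
pole (s+100): 100 + j80 → |·| = √(100²+80²) = √16400 ≈ 128.06, ∠ = arctan(80/100) ≈ 38.66°
pole at origin: |s| = 80, ∠ = 90.00° (in denominator)
|L| = 200 · 80.056 / 1.1591e+06 ≈ 0.013813
Gain = 20 log₁₀(0.013813) ≈ -37.19 dB
∠L = 87.85° − 173.66° = -85.81°

At s = jω = j209:
zero (s+3): 3 + j209 → |·| = √(3²+209²) = √43690 ≈ 209.02, ∠ = arctan(209/3) ≈ 89.18°
pole (s+80): 80 + j209 → |·| = √(80²+209²) = √50081 ≈ 223.79, ∠ = arctan(209/80) ≈ 69.05°
pole (s+100): 100 + j209 → |·| = √(100²+209²) = √53681 ≈ 231.69, ∠ = arctan(209/100) ≈ 64.43°
pole at origin: |s| = 209, ∠ = 90.00° (in denominator)
|L| = 200 · 209.02 / 1.0837e+07 ≈ 0.0038575
Gain = 20 log₁₀(0.0038575) ≈ -48.27 dB
∠L = 89.18° − 223.48° = -134.30°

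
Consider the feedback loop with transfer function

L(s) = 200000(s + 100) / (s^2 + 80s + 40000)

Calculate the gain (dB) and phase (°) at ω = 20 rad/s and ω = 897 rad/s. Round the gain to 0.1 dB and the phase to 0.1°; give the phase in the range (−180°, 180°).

ω = 20: 54.2 dB, 9.0°; ω = 897: 47.4 dB, -91.0°

At s = jω = j20:
zero (s+100): 100 + j20 → |·| = √(100²+20²) = √10400 ≈ 101.98, ∠ = arctan(20/100) ≈ 11.31°
quadratic: (j20)² + 80·j20 + 40000 = 39600 + j1600 → |·| ≈ 39632, ∠ ≈ 2.31°
|L| = 200000 · 101.98 / 39632 ≈ 514.63
Gain = 20 log₁₀(514.63) ≈ 54.23 dB
∠L = 11.31° − 2.31° = 9.00°

At s = jω = j897:
zero (s+100): 100 + j897 → |·| = √(100²+897²) = √814609 ≈ 902.56, ∠ = arctan(897/100) ≈ 83.64°
quadratic: (j897)² + 80·j897 + 40000 = -764609 + j71760 → |·| ≈ 7.6797e+05, ∠ ≈ 174.64°
|L| = 200000 · 902.56 / 7.6797e+05 ≈ 235.05
Gain = 20 log₁₀(235.05) ≈ 47.42 dB
∠L = 83.64° − 174.64° = -91.00°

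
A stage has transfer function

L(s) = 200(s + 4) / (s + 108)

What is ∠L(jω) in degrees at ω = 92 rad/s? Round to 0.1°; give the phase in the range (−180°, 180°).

47.1°

At s = jω = j92:
zero (s+4): 4 + j92 → |·| = √(4²+92²) = √8480 ≈ 92.087, ∠ = arctan(92/4) ≈ 87.51°
pole (s+108): 108 + j92 → |·| = √(108²+92²) = √20128 ≈ 141.87, ∠ = arctan(92/108) ≈ 40.43°
∠L = 87.51° − 40.43° = 47.08°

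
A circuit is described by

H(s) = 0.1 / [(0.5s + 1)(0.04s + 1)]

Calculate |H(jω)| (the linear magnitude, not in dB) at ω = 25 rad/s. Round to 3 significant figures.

0.00564

At ω = 25 rad/s:
pole (1 + j25·0.5) = 1 + j12.5 → |·| ≈ 12.54, ∠ ≈ 85.43°
pole (1 + j25·0.04) = 1 + j1 → |·| ≈ 1.4142, ∠ ≈ 45.00°
|H| = 0.1 · 1 / (12.54 · 1.4142) ≈ 0.0056389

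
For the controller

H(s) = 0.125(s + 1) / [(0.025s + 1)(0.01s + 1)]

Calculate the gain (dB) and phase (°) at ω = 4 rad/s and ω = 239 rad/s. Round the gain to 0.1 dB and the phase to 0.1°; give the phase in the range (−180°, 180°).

ω = 4: -5.8 dB, 68.0°; ω = 239: 5.6 dB, -58.0°

At ω = 4 rad/s:
zero (1 + j4·1) = 1 + j4 → |·| ≈ 4.1231, ∠ ≈ 75.96°
pole (1 + j4·0.025) = 1 + j0.1 → |·| ≈ 1.005, ∠ ≈ 5.71°
pole (1 + j4·0.01) = 1 + j0.04 → |·| ≈ 1.0008, ∠ ≈ 2.29°
|H| = 0.125 · 4.1231 / (1.005 · 1.0008) ≈ 0.51241
Gain = 20 log₁₀(0.51241) ≈ -5.81 dB
∠H = (75.96°) − (5.71° + 2.29°) = 67.96°

At ω = 239 rad/s:
zero (1 + j239·1) = 1 + j239 → |·| ≈ 239, ∠ ≈ 89.76°
pole (1 + j239·0.025) = 1 + j5.975 → |·| ≈ 6.0581, ∠ ≈ 80.50°
pole (1 + j239·0.01) = 1 + j2.39 → |·| ≈ 2.5908, ∠ ≈ 67.30°
|H| = 0.125 · 239 / (6.0581 · 2.5908) ≈ 1.9034
Gain = 20 log₁₀(1.9034) ≈ 5.59 dB
∠H = (89.76°) − (80.50° + 67.30°) = -58.04°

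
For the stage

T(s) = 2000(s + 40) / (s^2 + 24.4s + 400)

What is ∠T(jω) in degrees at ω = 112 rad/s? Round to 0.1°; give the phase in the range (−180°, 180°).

-97.0°

At s = jω = j112:
zero (s+40): 40 + j112 → |·| = √(40²+112²) = √14144 ≈ 118.93, ∠ = arctan(112/40) ≈ 70.35°
quadratic: (j112)² + 24.4·j112 + 400 = -12144 + j2732.8 → |·| ≈ 12448, ∠ ≈ 167.32°
∠T = 70.35° − 167.32° = -96.97°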